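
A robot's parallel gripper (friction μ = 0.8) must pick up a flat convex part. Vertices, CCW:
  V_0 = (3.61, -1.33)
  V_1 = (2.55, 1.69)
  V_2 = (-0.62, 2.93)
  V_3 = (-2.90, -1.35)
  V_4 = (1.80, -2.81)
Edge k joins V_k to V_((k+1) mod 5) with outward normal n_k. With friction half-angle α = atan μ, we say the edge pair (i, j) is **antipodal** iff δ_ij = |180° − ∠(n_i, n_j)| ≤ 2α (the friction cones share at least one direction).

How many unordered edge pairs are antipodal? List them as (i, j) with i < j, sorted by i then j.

α = atan 0.8 = 38.66°;  2α = 77.32°
n_0 = (+0.9436, +0.3312)
n_1 = (+0.3643, +0.9313)
n_2 = (-0.8826, +0.4702)
n_3 = (-0.2967, -0.9550)
n_4 = (+0.6330, -0.7741)
  (0,1): δ = 130.70°  ·
  (0,2): δ = 47.39°  ✓
  (0,3): δ = 53.40°  ✓
  (0,4): δ = 109.93°  ·
  (1,2): δ = 96.68°  ·
  (1,3): δ = 4.11°  ✓
  (1,4): δ = 60.64°  ✓
  (2,3): δ = 79.21°  ·
  (2,4): δ = 22.68°  ✓
  (3,4): δ = 123.47°  ·
antipodal pairs: 5

count = 5; pairs: (0,2), (0,3), (1,3), (1,4), (2,4)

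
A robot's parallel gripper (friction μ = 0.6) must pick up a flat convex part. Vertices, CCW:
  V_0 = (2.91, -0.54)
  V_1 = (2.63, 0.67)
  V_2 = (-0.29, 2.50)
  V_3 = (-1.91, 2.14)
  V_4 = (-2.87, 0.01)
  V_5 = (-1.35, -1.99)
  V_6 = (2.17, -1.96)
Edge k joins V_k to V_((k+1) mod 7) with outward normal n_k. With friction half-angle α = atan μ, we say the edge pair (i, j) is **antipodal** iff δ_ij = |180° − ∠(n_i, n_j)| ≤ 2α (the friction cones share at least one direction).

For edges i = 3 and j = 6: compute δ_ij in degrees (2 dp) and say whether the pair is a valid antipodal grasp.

α = atan 0.6 = 30.96°;  2α = 61.93°
edge 3: e_3 = (-0.96, -2.13);  n_3 = (-0.9117, +0.4109)
edge 6: e_6 = (+0.74, +1.42);  n_6 = (+0.8868, -0.4621)
∠(n_3, n_6) = 176.74°
δ = |180° − 176.74°| = 3.26°
3.26° ≤ 2α = 61.93°  →  valid

δ = 3.26°, valid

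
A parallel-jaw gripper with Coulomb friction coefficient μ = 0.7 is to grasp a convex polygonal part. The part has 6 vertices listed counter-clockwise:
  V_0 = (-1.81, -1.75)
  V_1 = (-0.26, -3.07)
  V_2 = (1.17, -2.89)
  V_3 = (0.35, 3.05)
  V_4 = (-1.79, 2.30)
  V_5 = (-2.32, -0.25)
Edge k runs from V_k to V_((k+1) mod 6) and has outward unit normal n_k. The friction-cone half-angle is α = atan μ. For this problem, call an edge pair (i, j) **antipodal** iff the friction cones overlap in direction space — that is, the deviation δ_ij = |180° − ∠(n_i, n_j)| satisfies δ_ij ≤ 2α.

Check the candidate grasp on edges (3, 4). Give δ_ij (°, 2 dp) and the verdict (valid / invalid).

α = atan 0.7 = 34.99°;  2α = 69.98°
edge 3: e_3 = (-2.14, -0.75);  n_3 = (-0.3307, +0.9437)
edge 4: e_4 = (-0.53, -2.55);  n_4 = (-0.9791, +0.2035)
∠(n_3, n_4) = 58.94°
δ = |180° − 58.94°| = 121.06°
121.06° > 2α = 69.98°  →  invalid

δ = 121.06°, invalid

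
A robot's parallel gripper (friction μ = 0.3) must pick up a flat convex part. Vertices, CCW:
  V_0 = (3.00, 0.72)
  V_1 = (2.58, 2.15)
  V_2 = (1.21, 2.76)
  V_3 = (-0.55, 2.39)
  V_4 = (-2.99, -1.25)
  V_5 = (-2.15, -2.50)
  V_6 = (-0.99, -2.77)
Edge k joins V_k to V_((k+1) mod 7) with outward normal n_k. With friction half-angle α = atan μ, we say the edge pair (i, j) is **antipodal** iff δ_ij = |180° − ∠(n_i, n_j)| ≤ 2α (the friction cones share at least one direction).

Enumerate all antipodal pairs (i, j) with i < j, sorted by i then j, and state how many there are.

count = 6; pairs: (0,4), (1,4), (1,5), (2,5), (2,6), (3,6)

α = atan 0.3 = 16.70°;  2α = 33.40°
n_0 = (+0.9595, +0.2818)
n_1 = (+0.4068, +0.9135)
n_2 = (-0.2057, +0.9786)
n_3 = (-0.8306, +0.5568)
n_4 = (-0.8300, -0.5578)
n_5 = (-0.2267, -0.9740)
n_6 = (+0.6584, -0.7527)
  (0,1): δ = 130.37°  ·
  (0,2): δ = 94.50°  ·
  (0,3): δ = 50.20°  ·
  (0,4): δ = 17.53°  ✓
  (0,5): δ = 60.53°  ·
  (0,6): δ = 114.81°  ·
  (1,2): δ = 144.13°  ·
  (1,3): δ = 99.83°  ·
  (1,4): δ = 32.10°  ✓
  (1,5): δ = 10.90°  ✓
  (1,6): δ = 65.18°  ·
  (2,3): δ = 135.71°  ·
  (2,4): δ = 67.97°  ·
  (2,5): δ = 24.98°  ✓
  (2,6): δ = 29.30°  ✓
  (3,4): δ = 112.26°  ·
  (3,5): δ = 69.27°  ·
  (3,6): δ = 14.99°  ✓
  (4,5): δ = 137.00°  ·
  (4,6): δ = 82.73°  ·
  (5,6): δ = 125.72°  ·
antipodal pairs: 6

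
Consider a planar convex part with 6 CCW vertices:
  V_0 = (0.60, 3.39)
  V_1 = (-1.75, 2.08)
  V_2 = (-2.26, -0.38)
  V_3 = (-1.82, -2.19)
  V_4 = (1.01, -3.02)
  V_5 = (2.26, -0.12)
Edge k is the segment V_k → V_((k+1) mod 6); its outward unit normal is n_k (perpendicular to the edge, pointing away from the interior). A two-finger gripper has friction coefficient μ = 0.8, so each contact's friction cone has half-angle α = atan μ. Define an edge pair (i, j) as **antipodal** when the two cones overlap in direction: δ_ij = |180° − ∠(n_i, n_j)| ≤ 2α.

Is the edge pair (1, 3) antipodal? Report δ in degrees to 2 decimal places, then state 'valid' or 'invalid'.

δ = 94.63°, invalid

α = atan 0.8 = 38.66°;  2α = 77.32°
edge 1: e_1 = (-0.51, -2.46);  n_1 = (-0.9792, +0.2030)
edge 3: e_3 = (+2.83, -0.83);  n_3 = (-0.2814, -0.9596)
∠(n_1, n_3) = 85.37°
δ = |180° − 85.37°| = 94.63°
94.63° > 2α = 77.32°  →  invalid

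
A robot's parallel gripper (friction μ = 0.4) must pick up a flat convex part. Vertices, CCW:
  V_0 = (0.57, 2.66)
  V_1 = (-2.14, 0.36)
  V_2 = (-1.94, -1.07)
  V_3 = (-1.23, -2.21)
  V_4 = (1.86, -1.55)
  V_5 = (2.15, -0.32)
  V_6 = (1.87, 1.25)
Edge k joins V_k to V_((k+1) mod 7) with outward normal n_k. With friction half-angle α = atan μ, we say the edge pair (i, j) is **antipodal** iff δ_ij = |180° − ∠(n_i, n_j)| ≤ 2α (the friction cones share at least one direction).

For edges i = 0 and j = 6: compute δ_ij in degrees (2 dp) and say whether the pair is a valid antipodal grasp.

α = atan 0.4 = 21.80°;  2α = 43.60°
edge 0: e_0 = (-2.71, -2.30);  n_0 = (-0.6471, +0.7624)
edge 6: e_6 = (-1.30, +1.41);  n_6 = (+0.7352, +0.6778)
∠(n_0, n_6) = 87.65°
δ = |180° − 87.65°| = 92.35°
92.35° > 2α = 43.60°  →  invalid

δ = 92.35°, invalid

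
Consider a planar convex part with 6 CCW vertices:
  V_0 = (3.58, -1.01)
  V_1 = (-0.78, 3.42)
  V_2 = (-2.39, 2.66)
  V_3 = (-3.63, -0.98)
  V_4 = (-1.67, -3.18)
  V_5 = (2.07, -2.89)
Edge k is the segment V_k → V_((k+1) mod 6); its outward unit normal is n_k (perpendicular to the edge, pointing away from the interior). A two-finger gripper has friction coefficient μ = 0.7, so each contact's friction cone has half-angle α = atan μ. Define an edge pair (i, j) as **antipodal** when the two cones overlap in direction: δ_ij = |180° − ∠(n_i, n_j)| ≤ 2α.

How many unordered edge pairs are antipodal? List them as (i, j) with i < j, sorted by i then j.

count = 7; pairs: (0,2), (0,3), (0,4), (1,4), (1,5), (2,4), (2,5)

α = atan 0.7 = 34.99°;  2α = 69.98°
n_0 = (+0.7127, +0.7015)
n_1 = (-0.4269, +0.9043)
n_2 = (-0.9466, +0.3225)
n_3 = (-0.7467, -0.6652)
n_4 = (+0.0773, -0.9970)
n_5 = (+0.7797, -0.6262)
  (0,1): δ = 109.27°  ·
  (0,2): δ = 63.36°  ✓
  (0,3): δ = 2.85°  ✓
  (0,4): δ = 49.89°  ✓
  (0,5): δ = 96.69°  ·
  (1,2): δ = 134.08°  ·
  (1,3): δ = 73.57°  ·
  (1,4): δ = 20.84°  ✓
  (1,5): δ = 25.96°  ✓
  (2,3): δ = 119.49°  ·
  (2,4): δ = 66.75°  ✓
  (2,5): δ = 19.96°  ✓
  (3,4): δ = 127.26°  ·
  (3,5): δ = 80.47°  ·
  (4,5): δ = 133.20°  ·
antipodal pairs: 7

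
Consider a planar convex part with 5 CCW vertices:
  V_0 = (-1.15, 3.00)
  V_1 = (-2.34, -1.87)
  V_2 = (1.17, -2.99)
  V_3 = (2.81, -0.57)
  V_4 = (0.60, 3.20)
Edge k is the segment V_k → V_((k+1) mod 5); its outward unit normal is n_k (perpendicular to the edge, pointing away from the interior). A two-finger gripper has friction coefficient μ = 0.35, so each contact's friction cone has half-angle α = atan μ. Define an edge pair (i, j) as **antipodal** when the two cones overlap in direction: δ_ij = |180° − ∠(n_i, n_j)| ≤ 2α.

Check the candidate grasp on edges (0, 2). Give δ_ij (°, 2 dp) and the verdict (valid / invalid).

α = atan 0.35 = 19.29°;  2α = 38.58°
edge 0: e_0 = (-1.19, -4.87);  n_0 = (-0.9714, +0.2374)
edge 2: e_2 = (+1.64, +2.42);  n_2 = (+0.8278, -0.5610)
∠(n_0, n_2) = 159.61°
δ = |180° − 159.61°| = 20.39°
20.39° ≤ 2α = 38.58°  →  valid

δ = 20.39°, valid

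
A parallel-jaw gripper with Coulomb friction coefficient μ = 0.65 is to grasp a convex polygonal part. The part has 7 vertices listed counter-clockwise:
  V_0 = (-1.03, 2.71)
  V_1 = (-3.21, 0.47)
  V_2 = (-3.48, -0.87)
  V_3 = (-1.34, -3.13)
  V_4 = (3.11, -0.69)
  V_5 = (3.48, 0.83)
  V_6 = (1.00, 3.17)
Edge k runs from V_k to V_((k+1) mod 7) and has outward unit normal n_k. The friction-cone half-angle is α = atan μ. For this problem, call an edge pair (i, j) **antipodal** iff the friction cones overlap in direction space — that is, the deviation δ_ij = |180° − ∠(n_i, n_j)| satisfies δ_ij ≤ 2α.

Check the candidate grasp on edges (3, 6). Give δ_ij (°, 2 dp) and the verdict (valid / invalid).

δ = 15.97°, valid

α = atan 0.65 = 33.02°;  2α = 66.05°
edge 3: e_3 = (+4.45, +2.44);  n_3 = (+0.4808, -0.8768)
edge 6: e_6 = (-2.03, -0.46);  n_6 = (-0.2210, +0.9753)
∠(n_3, n_6) = 164.03°
δ = |180° − 164.03°| = 15.97°
15.97° ≤ 2α = 66.05°  →  valid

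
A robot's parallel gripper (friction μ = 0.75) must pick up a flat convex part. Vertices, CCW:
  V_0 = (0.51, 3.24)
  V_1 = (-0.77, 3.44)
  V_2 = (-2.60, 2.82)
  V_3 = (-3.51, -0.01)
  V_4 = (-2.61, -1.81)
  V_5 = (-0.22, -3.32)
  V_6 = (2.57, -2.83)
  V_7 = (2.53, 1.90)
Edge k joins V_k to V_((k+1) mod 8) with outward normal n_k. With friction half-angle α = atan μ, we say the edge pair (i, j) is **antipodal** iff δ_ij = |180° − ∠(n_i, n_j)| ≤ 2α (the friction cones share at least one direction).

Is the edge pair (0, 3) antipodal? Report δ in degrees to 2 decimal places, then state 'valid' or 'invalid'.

α = atan 0.75 = 36.87°;  2α = 73.74°
edge 0: e_0 = (-1.28, +0.20);  n_0 = (+0.1544, +0.9880)
edge 3: e_3 = (+0.90, -1.80);  n_3 = (-0.8944, -0.4472)
∠(n_0, n_3) = 125.45°
δ = |180° − 125.45°| = 54.55°
54.55° ≤ 2α = 73.74°  →  valid

δ = 54.55°, valid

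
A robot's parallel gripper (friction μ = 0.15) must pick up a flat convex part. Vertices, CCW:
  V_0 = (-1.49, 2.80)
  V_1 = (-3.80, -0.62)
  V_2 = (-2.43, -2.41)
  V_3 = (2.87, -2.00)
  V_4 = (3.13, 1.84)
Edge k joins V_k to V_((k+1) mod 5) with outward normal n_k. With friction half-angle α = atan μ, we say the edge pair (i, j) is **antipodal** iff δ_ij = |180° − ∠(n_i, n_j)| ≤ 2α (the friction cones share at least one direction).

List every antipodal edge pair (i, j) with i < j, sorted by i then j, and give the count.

α = atan 0.15 = 8.53°;  2α = 17.06°
n_0 = (-0.8287, +0.5597)
n_1 = (-0.7941, -0.6078)
n_2 = (+0.0771, -0.9970)
n_3 = (+0.9977, -0.0676)
n_4 = (+0.2034, +0.9791)
  (0,1): δ = 108.53°  ·
  (0,2): δ = 51.54°  ·
  (0,3): δ = 30.16°  ·
  (0,4): δ = 112.30°  ·
  (1,2): δ = 123.01°  ·
  (1,3): δ = 41.30°  ·
  (1,4): δ = 40.83°  ·
  (2,3): δ = 98.30°  ·
  (2,4): δ = 16.16°  ✓
  (3,4): δ = 97.87°  ·
antipodal pairs: 1

count = 1; pairs: (2,4)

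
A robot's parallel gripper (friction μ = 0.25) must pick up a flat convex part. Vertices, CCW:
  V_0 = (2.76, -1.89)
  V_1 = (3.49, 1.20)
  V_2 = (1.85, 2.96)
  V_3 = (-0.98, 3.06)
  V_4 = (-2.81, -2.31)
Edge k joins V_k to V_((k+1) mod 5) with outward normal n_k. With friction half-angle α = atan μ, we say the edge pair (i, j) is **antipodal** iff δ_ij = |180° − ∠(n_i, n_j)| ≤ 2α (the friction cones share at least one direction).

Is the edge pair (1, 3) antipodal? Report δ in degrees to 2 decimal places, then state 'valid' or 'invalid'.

δ = 61.80°, invalid

α = atan 0.25 = 14.04°;  2α = 28.07°
edge 1: e_1 = (-1.64, +1.76);  n_1 = (+0.7316, +0.6817)
edge 3: e_3 = (-1.83, -5.37);  n_3 = (-0.9465, +0.3226)
∠(n_1, n_3) = 118.20°
δ = |180° − 118.20°| = 61.80°
61.80° > 2α = 28.07°  →  invalid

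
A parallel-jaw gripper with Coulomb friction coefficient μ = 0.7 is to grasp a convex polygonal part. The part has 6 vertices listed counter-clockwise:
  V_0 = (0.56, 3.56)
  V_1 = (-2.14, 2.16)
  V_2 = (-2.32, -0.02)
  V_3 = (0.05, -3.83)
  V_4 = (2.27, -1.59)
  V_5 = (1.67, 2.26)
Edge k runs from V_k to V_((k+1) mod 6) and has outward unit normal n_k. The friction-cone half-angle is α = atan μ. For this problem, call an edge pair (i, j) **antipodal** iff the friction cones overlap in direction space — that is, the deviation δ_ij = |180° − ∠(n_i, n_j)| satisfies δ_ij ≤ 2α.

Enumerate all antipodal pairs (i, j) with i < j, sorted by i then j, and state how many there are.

α = atan 0.7 = 34.99°;  2α = 69.98°
n_0 = (-0.4603, +0.8878)
n_1 = (-0.9966, +0.0823)
n_2 = (-0.8491, -0.5282)
n_3 = (+0.7103, -0.7039)
n_4 = (+0.9881, +0.1540)
n_5 = (+0.7605, +0.6493)
  (0,1): δ = 122.13°  ·
  (0,2): δ = 85.52°  ·
  (0,3): δ = 17.85°  ✓
  (0,4): δ = 71.45°  ·
  (0,5): δ = 103.08°  ·
  (1,2): δ = 143.40°  ·
  (1,3): δ = 40.02°  ✓
  (1,4): δ = 13.58°  ✓
  (1,5): δ = 45.21°  ✓
  (2,3): δ = 76.63°  ·
  (2,4): δ = 23.03°  ✓
  (2,5): δ = 8.61°  ✓
  (3,4): δ = 126.40°  ·
  (3,5): δ = 94.76°  ·
  (4,5): δ = 148.37°  ·
antipodal pairs: 6

count = 6; pairs: (0,3), (1,3), (1,4), (1,5), (2,4), (2,5)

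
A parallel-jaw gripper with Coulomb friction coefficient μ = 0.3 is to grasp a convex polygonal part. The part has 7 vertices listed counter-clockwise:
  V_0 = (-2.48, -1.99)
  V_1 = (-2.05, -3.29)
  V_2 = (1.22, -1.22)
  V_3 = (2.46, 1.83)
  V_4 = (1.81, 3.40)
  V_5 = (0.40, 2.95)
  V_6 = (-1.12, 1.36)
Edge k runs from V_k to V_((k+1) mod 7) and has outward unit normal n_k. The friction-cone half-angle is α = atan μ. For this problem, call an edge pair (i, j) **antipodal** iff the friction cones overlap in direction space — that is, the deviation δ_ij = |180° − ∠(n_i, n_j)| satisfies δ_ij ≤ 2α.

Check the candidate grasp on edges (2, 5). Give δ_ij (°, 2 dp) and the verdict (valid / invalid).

α = atan 0.3 = 16.70°;  2α = 33.40°
edge 2: e_2 = (+1.24, +3.05);  n_2 = (+0.9264, -0.3766)
edge 5: e_5 = (-1.52, -1.59);  n_5 = (-0.7228, +0.6910)
∠(n_2, n_5) = 158.41°
δ = |180° − 158.41°| = 21.59°
21.59° ≤ 2α = 33.40°  →  valid

δ = 21.59°, valid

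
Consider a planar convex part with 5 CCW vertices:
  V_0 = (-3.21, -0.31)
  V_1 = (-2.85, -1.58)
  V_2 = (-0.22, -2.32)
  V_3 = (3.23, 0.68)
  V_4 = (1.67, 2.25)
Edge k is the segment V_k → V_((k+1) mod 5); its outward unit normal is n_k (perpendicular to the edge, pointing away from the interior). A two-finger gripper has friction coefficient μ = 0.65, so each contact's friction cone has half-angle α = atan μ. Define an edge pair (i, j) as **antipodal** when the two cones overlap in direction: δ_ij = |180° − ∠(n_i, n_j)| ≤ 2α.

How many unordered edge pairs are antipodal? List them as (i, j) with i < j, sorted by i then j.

α = atan 0.65 = 33.02°;  2α = 66.05°
n_0 = (-0.9621, -0.2727)
n_1 = (-0.2709, -0.9626)
n_2 = (+0.6562, -0.7546)
n_3 = (+0.7094, +0.7048)
n_4 = (-0.4645, +0.8855)
  (0,1): δ = 121.54°  ·
  (0,2): δ = 64.82°  ✓
  (0,3): δ = 28.99°  ✓
  (0,4): δ = 101.85°  ·
  (1,2): δ = 123.28°  ·
  (1,3): δ = 29.47°  ✓
  (1,4): δ = 43.40°  ✓
  (2,3): δ = 86.19°  ·
  (2,4): δ = 13.33°  ✓
  (3,4): δ = 107.14°  ·
antipodal pairs: 5

count = 5; pairs: (0,2), (0,3), (1,3), (1,4), (2,4)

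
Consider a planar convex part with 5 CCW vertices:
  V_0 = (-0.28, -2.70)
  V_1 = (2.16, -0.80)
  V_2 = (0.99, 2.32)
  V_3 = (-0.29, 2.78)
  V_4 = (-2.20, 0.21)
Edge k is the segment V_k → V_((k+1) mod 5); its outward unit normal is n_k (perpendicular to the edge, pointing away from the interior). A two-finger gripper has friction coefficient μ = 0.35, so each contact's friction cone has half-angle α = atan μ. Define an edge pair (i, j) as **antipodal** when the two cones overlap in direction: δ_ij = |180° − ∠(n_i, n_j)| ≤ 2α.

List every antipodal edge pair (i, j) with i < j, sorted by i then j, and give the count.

α = atan 0.35 = 19.29°;  2α = 38.58°
n_0 = (+0.6144, -0.7890)
n_1 = (+0.9363, +0.3511)
n_2 = (+0.3382, +0.9411)
n_3 = (-0.8026, +0.5965)
n_4 = (-0.8347, -0.5507)
  (0,1): δ = 107.35°  ·
  (0,2): δ = 57.67°  ·
  (0,3): δ = 15.47°  ✓
  (0,4): δ = 85.51°  ·
  (1,2): δ = 130.32°  ·
  (1,3): δ = 57.18°  ·
  (1,4): δ = 12.86°  ✓
  (2,3): δ = 106.85°  ·
  (2,4): δ = 36.82°  ✓
  (3,4): δ = 109.96°  ·
antipodal pairs: 3

count = 3; pairs: (0,3), (1,4), (2,4)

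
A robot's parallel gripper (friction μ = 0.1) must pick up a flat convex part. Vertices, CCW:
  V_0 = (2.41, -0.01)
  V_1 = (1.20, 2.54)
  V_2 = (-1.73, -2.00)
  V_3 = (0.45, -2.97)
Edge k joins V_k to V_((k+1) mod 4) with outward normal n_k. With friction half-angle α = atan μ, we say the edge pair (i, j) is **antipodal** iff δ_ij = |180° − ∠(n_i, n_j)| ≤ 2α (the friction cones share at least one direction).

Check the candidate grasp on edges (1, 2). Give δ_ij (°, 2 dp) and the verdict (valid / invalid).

δ = 81.15°, invalid

α = atan 0.1 = 5.71°;  2α = 11.42°
edge 1: e_1 = (-2.93, -4.54);  n_1 = (-0.8402, +0.5423)
edge 2: e_2 = (+2.18, -0.97);  n_2 = (-0.4065, -0.9136)
∠(n_1, n_2) = 98.85°
δ = |180° − 98.85°| = 81.15°
81.15° > 2α = 11.42°  →  invalid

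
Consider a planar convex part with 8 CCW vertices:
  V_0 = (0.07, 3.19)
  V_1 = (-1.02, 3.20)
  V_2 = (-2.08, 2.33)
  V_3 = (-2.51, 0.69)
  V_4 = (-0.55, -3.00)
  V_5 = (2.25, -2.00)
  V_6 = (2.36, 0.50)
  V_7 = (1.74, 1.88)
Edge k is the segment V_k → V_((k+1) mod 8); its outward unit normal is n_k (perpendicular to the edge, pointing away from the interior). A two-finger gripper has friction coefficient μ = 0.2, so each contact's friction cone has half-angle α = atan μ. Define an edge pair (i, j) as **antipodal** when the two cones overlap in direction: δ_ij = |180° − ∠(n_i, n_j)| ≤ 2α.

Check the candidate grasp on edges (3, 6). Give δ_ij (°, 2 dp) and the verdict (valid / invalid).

α = atan 0.2 = 11.31°;  2α = 22.62°
edge 3: e_3 = (+1.96, -3.69);  n_3 = (-0.8831, -0.4691)
edge 6: e_6 = (-0.62, +1.38);  n_6 = (+0.9122, +0.4098)
∠(n_3, n_6) = 176.22°
δ = |180° − 176.22°| = 3.78°
3.78° ≤ 2α = 22.62°  →  valid

δ = 3.78°, valid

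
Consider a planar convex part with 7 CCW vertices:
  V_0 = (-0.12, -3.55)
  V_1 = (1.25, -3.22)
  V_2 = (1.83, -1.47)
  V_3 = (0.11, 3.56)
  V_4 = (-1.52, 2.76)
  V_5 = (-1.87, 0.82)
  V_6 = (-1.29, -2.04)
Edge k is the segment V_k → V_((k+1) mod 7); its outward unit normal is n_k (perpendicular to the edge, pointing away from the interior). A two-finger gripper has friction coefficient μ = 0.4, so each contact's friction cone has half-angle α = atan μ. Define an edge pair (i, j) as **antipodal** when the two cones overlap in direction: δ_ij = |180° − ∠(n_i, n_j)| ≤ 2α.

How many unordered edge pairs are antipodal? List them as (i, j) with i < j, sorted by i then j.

count = 6; pairs: (0,3), (1,4), (1,5), (2,4), (2,5), (2,6)

α = atan 0.4 = 21.80°;  2α = 43.60°
n_0 = (+0.2342, -0.9722)
n_1 = (+0.9492, -0.3146)
n_2 = (+0.9462, +0.3236)
n_3 = (-0.4406, +0.8977)
n_4 = (-0.9841, +0.1775)
n_5 = (-0.9800, -0.1988)
n_6 = (-0.7905, -0.6125)
  (0,1): δ = 121.88°  ·
  (0,2): δ = 84.67°  ·
  (0,3): δ = 12.60°  ✓
  (0,4): δ = 66.23°  ·
  (0,5): δ = 87.92°  ·
  (0,6): δ = 114.23°  ·
  (1,2): δ = 142.79°  ·
  (1,3): δ = 45.52°  ·
  (1,4): δ = 8.11°  ✓
  (1,5): δ = 29.80°  ✓
  (1,6): δ = 56.11°  ·
  (2,3): δ = 82.74°  ·
  (2,4): δ = 29.10°  ✓
  (2,5): δ = 7.41°  ✓
  (2,6): δ = 18.89°  ✓
  (3,4): δ = 126.37°  ·
  (3,5): δ = 104.68°  ·
  (3,6): δ = 78.37°  ·
  (4,5): δ = 158.31°  ·
  (4,6): δ = 132.00°  ·
  (5,6): δ = 153.69°  ·
antipodal pairs: 6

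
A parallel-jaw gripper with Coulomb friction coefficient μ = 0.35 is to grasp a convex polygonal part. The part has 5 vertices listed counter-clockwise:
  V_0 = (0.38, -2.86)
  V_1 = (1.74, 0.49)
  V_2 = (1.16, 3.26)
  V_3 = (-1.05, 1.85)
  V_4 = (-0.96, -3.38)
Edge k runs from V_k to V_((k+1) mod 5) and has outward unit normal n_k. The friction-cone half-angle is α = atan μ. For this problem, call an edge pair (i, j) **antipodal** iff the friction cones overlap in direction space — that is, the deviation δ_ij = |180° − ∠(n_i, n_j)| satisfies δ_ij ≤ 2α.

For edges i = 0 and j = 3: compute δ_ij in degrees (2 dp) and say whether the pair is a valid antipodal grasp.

δ = 23.08°, valid

α = atan 0.35 = 19.29°;  2α = 38.58°
edge 0: e_0 = (+1.36, +3.35);  n_0 = (+0.9266, -0.3762)
edge 3: e_3 = (+0.09, -5.23);  n_3 = (-0.9999, -0.0172)
∠(n_0, n_3) = 156.92°
δ = |180° − 156.92°| = 23.08°
23.08° ≤ 2α = 38.58°  →  valid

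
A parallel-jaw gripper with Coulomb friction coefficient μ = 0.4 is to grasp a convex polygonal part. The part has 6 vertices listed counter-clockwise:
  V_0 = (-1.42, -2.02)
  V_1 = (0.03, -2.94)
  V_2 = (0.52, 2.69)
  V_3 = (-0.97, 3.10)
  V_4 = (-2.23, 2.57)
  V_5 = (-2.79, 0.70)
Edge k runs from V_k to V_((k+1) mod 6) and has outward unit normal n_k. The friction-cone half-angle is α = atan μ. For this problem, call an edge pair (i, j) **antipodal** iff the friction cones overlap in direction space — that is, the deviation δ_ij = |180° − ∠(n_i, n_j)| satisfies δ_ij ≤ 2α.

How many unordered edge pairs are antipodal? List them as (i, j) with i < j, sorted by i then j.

α = atan 0.4 = 21.80°;  2α = 43.60°
n_0 = (-0.5357, -0.8444)
n_1 = (+0.9962, -0.0867)
n_2 = (+0.2653, +0.9642)
n_3 = (-0.3877, +0.9218)
n_4 = (-0.9580, +0.2869)
n_5 = (-0.8931, -0.4498)
  (0,1): δ = 62.58°  ·
  (0,2): δ = 17.01°  ✓
  (0,3): δ = 55.21°  ·
  (0,4): δ = 105.72°  ·
  (0,5): δ = 149.13°  ·
  (1,2): δ = 100.41°  ·
  (1,3): δ = 62.21°  ·
  (1,4): δ = 11.70°  ✓
  (1,5): δ = 31.71°  ✓
  (2,3): δ = 141.80°  ·
  (2,4): δ = 91.29°  ·
  (2,5): δ = 47.88°  ·
  (3,4): δ = 129.48°  ·
  (3,5): δ = 86.08°  ·
  (4,5): δ = 136.60°  ·
antipodal pairs: 3

count = 3; pairs: (0,2), (1,4), (1,5)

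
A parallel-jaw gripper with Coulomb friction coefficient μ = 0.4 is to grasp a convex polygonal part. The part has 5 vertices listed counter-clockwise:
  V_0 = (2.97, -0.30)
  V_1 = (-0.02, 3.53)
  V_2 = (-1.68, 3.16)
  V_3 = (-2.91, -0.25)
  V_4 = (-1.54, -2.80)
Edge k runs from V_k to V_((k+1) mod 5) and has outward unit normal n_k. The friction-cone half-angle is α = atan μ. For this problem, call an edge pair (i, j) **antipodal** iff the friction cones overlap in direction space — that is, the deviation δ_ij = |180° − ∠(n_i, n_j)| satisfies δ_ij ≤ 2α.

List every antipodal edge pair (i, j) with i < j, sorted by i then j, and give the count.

α = atan 0.4 = 21.80°;  2α = 43.60°
n_0 = (+0.7882, +0.6154)
n_1 = (-0.2176, +0.9760)
n_2 = (-0.9407, +0.3393)
n_3 = (-0.8809, -0.4733)
n_4 = (+0.4848, -0.8746)
  (0,1): δ = 115.41°  ·
  (0,2): δ = 57.81°  ·
  (0,3): δ = 9.73°  ✓
  (0,4): δ = 81.02°  ·
  (1,2): δ = 122.40°  ·
  (1,3): δ = 74.32°  ·
  (1,4): δ = 16.44°  ✓
  (2,3): δ = 131.92°  ·
  (2,4): δ = 41.16°  ✓
  (3,4): δ = 89.25°  ·
antipodal pairs: 3

count = 3; pairs: (0,3), (1,4), (2,4)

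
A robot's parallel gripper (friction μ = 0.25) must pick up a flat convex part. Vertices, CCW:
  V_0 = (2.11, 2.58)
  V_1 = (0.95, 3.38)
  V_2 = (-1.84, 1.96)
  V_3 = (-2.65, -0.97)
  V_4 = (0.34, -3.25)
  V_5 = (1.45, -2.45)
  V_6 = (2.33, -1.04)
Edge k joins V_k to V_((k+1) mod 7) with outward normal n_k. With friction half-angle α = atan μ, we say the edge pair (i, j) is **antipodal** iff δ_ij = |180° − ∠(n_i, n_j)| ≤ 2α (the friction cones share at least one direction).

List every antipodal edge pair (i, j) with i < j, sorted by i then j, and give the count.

count = 4; pairs: (0,3), (1,4), (2,5), (2,6)

α = atan 0.25 = 14.04°;  2α = 28.07°
n_0 = (+0.5677, +0.8232)
n_1 = (-0.4536, +0.8912)
n_2 = (-0.9638, +0.2665)
n_3 = (-0.6064, -0.7952)
n_4 = (+0.5847, -0.8113)
n_5 = (+0.8483, -0.5295)
n_6 = (+0.9982, +0.0607)
  (0,1): δ = 118.43°  ·
  (0,2): δ = 70.86°  ·
  (0,3): δ = 2.73°  ✓
  (0,4): δ = 70.37°  ·
  (0,5): δ = 92.62°  ·
  (0,6): δ = 128.07°  ·
  (1,2): δ = 132.43°  ·
  (1,3): δ = 64.30°  ·
  (1,4): δ = 8.81°  ✓
  (1,5): δ = 31.06°  ·
  (1,6): δ = 66.50°  ·
  (2,3): δ = 111.87°  ·
  (2,4): δ = 38.77°  ·
  (2,5): δ = 16.52°  ✓
  (2,6): δ = 18.93°  ✓
  (3,4): δ = 106.89°  ·
  (3,5): δ = 84.64°  ·
  (3,6): δ = 49.20°  ·
  (4,5): δ = 157.75°  ·
  (4,6): δ = 122.30°  ·
  (5,6): δ = 144.55°  ·
antipodal pairs: 4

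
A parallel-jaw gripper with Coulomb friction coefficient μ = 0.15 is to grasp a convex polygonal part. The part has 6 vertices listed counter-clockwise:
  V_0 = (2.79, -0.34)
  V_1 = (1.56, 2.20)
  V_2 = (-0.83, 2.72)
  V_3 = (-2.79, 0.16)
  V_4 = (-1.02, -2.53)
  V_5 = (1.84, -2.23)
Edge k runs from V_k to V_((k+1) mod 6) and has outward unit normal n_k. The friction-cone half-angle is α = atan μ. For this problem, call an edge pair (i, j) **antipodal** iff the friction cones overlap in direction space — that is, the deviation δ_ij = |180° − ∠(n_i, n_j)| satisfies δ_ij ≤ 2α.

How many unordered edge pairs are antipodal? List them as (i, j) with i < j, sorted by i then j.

α = atan 0.15 = 8.53°;  2α = 17.06°
n_0 = (+0.9000, +0.4358)
n_1 = (+0.2126, +0.9771)
n_2 = (-0.7940, +0.6079)
n_3 = (-0.8354, -0.5497)
n_4 = (+0.1043, -0.9945)
n_5 = (+0.8935, -0.4491)
  (0,1): δ = 128.11°  ·
  (0,2): δ = 63.28°  ·
  (0,3): δ = 7.51°  ✓
  (0,4): δ = 70.15°  ·
  (0,5): δ = 127.48°  ·
  (1,2): δ = 115.16°  ·
  (1,3): δ = 44.38°  ·
  (1,4): δ = 18.26°  ·
  (1,5): δ = 75.59°  ·
  (2,3): δ = 109.22°  ·
  (2,4): δ = 46.57°  ·
  (2,5): δ = 10.75°  ✓
  (3,4): δ = 117.36°  ·
  (3,5): δ = 60.03°  ·
  (4,5): δ = 122.67°  ·
antipodal pairs: 2

count = 2; pairs: (0,3), (2,5)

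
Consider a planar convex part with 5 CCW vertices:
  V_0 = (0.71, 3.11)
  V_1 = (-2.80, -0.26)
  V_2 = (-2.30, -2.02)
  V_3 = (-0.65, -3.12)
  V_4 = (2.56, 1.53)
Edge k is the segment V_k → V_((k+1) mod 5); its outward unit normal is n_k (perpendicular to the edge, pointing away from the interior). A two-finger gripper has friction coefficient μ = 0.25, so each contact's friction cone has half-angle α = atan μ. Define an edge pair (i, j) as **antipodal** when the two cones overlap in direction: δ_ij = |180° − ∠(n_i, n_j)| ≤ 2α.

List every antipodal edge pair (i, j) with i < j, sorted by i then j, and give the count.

count = 2; pairs: (0,3), (2,4)

α = atan 0.25 = 14.04°;  2α = 28.07°
n_0 = (-0.6926, +0.7213)
n_1 = (-0.9619, -0.2733)
n_2 = (-0.5547, -0.8321)
n_3 = (+0.8230, -0.5681)
n_4 = (+0.6494, +0.7604)
  (0,1): δ = 117.97°  ·
  (0,2): δ = 77.52°  ·
  (0,3): δ = 11.55°  ✓
  (0,4): δ = 95.67°  ·
  (1,2): δ = 139.55°  ·
  (1,3): δ = 50.48°  ·
  (1,4): δ = 33.64°  ·
  (2,3): δ = 90.93°  ·
  (2,4): δ = 6.81°  ✓
  (3,4): δ = 95.88°  ·
antipodal pairs: 2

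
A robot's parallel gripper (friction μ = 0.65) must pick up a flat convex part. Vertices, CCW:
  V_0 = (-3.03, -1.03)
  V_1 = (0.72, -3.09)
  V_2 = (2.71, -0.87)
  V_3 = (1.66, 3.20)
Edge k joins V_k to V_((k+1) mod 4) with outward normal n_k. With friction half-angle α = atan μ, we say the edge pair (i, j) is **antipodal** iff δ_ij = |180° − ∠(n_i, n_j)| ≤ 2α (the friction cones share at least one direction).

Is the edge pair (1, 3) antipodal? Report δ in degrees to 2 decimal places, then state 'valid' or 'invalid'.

δ = 6.08°, valid

α = atan 0.65 = 33.02°;  2α = 66.05°
edge 1: e_1 = (+1.99, +2.22);  n_1 = (+0.7446, -0.6675)
edge 3: e_3 = (-4.69, -4.23);  n_3 = (-0.6698, +0.7426)
∠(n_1, n_3) = 173.92°
δ = |180° − 173.92°| = 6.08°
6.08° ≤ 2α = 66.05°  →  valid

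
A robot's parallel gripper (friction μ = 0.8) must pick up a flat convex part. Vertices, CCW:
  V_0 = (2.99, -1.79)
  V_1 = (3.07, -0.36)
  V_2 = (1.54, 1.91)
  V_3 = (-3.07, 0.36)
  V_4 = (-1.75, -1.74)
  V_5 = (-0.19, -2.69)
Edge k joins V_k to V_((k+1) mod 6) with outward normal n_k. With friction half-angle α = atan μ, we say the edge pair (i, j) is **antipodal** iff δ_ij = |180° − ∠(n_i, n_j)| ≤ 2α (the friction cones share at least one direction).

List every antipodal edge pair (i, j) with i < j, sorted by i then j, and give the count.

count = 9; pairs: (0,2), (0,3), (0,4), (1,3), (1,4), (1,5), (2,3), (2,4), (2,5)

α = atan 0.8 = 38.66°;  2α = 77.32°
n_0 = (+0.9984, -0.0559)
n_1 = (+0.8292, +0.5589)
n_2 = (-0.3187, +0.9479)
n_3 = (-0.8466, -0.5322)
n_4 = (-0.5201, -0.8541)
n_5 = (+0.2723, -0.9622)
  (0,1): δ = 142.82°  ·
  (0,2): δ = 68.21°  ✓
  (0,3): δ = 35.35°  ✓
  (0,4): δ = 61.86°  ✓
  (0,5): δ = 109.00°  ·
  (1,2): δ = 105.40°  ·
  (1,3): δ = 1.83°  ✓
  (1,4): δ = 24.68°  ✓
  (1,5): δ = 71.82°  ✓
  (2,3): δ = 76.43°  ✓
  (2,4): δ = 49.92°  ✓
  (2,5): δ = 2.78°  ✓
  (3,4): δ = 153.49°  ·
  (3,5): δ = 106.35°  ·
  (4,5): δ = 132.86°  ·
antipodal pairs: 9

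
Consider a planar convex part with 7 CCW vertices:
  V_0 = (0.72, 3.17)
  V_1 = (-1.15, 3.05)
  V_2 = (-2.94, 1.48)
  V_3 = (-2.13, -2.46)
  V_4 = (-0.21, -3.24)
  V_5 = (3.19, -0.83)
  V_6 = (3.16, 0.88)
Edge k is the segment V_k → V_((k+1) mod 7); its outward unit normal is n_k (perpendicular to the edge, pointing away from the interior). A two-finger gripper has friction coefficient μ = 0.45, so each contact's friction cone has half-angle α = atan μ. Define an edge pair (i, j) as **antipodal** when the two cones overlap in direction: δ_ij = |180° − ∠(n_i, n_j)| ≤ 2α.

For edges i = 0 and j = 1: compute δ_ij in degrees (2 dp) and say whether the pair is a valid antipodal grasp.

δ = 142.42°, invalid

α = atan 0.45 = 24.23°;  2α = 48.46°
edge 0: e_0 = (-1.87, -0.12);  n_0 = (-0.0640, +0.9979)
edge 1: e_1 = (-1.79, -1.57);  n_1 = (-0.6594, +0.7518)
∠(n_0, n_1) = 37.58°
δ = |180° − 37.58°| = 142.42°
142.42° > 2α = 48.46°  →  invalid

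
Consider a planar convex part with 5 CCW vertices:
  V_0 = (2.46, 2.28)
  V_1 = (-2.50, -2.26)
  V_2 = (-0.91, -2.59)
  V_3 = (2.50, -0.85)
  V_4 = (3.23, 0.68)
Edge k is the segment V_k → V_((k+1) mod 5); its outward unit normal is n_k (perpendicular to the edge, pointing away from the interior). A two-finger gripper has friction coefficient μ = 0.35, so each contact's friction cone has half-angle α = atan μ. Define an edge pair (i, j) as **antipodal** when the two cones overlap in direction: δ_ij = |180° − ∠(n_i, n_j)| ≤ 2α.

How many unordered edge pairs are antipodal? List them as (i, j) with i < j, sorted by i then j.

α = atan 0.35 = 19.29°;  2α = 38.58°
n_0 = (-0.6752, +0.7376)
n_1 = (-0.2032, -0.9791)
n_2 = (+0.4545, -0.8907)
n_3 = (+0.9025, -0.4306)
n_4 = (+0.9011, +0.4336)
  (0,1): δ = 54.19°  ·
  (0,2): δ = 15.43°  ✓
  (0,3): δ = 22.02°  ✓
  (0,4): δ = 73.23°  ·
  (1,2): δ = 141.24°  ·
  (1,3): δ = 103.78°  ·
  (1,4): δ = 52.58°  ·
  (2,3): δ = 142.54°  ·
  (2,4): δ = 91.33°  ·
  (3,4): δ = 128.79°  ·
antipodal pairs: 2

count = 2; pairs: (0,2), (0,3)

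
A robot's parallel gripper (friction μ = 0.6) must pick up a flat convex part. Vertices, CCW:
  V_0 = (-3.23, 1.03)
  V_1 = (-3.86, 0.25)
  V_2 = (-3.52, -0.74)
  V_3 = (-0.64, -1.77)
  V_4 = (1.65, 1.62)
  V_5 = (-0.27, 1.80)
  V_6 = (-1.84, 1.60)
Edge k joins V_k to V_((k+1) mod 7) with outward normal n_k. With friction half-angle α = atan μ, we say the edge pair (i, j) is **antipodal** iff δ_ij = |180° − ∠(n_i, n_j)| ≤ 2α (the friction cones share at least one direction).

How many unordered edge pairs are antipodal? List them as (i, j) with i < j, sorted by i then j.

count = 8; pairs: (0,3), (1,3), (2,4), (2,5), (2,6), (3,4), (3,5), (3,6)

α = atan 0.6 = 30.96°;  2α = 61.93°
n_0 = (-0.7779, +0.6283)
n_1 = (-0.9458, -0.3248)
n_2 = (-0.3368, -0.9416)
n_3 = (+0.8287, -0.5598)
n_4 = (+0.0933, +0.9956)
n_5 = (-0.1264, +0.9920)
n_6 = (-0.3794, +0.9252)
  (0,1): δ = 122.12°  ·
  (0,2): δ = 70.75°  ·
  (0,3): δ = 4.89°  ✓
  (0,4): δ = 123.57°  ·
  (0,5): δ = 136.19°  ·
  (0,6): δ = 151.22°  ·
  (1,2): δ = 128.63°  ·
  (1,3): δ = 52.99°  ✓
  (1,4): δ = 65.69°  ·
  (1,5): δ = 78.31°  ·
  (1,6): δ = 93.34°  ·
  (2,3): δ = 104.36°  ·
  (2,4): δ = 14.32°  ✓
  (2,5): δ = 26.94°  ✓
  (2,6): δ = 41.98°  ✓
  (3,4): δ = 61.32°  ✓
  (3,5): δ = 48.70°  ✓
  (3,6): δ = 33.66°  ✓
  (4,5): δ = 167.38°  ·
  (4,6): δ = 152.35°  ·
  (5,6): δ = 164.96°  ·
antipodal pairs: 8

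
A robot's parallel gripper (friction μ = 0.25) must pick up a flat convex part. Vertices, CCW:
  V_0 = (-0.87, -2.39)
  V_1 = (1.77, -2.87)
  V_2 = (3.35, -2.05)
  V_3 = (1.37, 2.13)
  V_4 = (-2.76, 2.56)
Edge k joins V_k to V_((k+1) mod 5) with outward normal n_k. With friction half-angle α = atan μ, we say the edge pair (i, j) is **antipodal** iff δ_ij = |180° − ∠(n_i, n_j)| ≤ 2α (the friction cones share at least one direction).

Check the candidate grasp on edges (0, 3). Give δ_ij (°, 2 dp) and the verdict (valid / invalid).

α = atan 0.25 = 14.04°;  2α = 28.07°
edge 0: e_0 = (+2.64, -0.48);  n_0 = (-0.1789, -0.9839)
edge 3: e_3 = (-4.13, +0.43);  n_3 = (+0.1036, +0.9946)
∠(n_0, n_3) = 175.64°
δ = |180° − 175.64°| = 4.36°
4.36° ≤ 2α = 28.07°  →  valid

δ = 4.36°, valid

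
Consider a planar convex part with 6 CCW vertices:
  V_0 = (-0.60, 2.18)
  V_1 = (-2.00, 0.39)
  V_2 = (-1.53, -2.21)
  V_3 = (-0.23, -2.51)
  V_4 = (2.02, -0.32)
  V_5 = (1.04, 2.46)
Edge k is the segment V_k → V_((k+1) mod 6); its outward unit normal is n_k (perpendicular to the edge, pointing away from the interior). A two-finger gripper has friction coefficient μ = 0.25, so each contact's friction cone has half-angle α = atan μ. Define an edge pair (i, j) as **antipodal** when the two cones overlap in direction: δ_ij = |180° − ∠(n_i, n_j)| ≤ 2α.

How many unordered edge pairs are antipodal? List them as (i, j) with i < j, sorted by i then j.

α = atan 0.25 = 14.04°;  2α = 28.07°
n_0 = (-0.7877, +0.6161)
n_1 = (-0.9841, -0.1779)
n_2 = (-0.2249, -0.9744)
n_3 = (+0.6975, -0.7166)
n_4 = (+0.9431, +0.3325)
n_5 = (-0.1683, +0.9857)
  (0,1): δ = 131.72°  ·
  (0,2): δ = 64.96°  ·
  (0,3): δ = 7.74°  ✓
  (0,4): δ = 57.45°  ·
  (0,5): δ = 137.72°  ·
  (1,2): δ = 113.24°  ·
  (1,3): δ = 56.02°  ·
  (1,4): δ = 9.17°  ✓
  (1,5): δ = 89.44°  ·
  (2,3): δ = 122.78°  ·
  (2,4): δ = 57.59°  ·
  (2,5): δ = 22.68°  ✓
  (3,4): δ = 114.81°  ·
  (3,5): δ = 34.54°  ·
  (4,5): δ = 99.73°  ·
antipodal pairs: 3

count = 3; pairs: (0,3), (1,4), (2,5)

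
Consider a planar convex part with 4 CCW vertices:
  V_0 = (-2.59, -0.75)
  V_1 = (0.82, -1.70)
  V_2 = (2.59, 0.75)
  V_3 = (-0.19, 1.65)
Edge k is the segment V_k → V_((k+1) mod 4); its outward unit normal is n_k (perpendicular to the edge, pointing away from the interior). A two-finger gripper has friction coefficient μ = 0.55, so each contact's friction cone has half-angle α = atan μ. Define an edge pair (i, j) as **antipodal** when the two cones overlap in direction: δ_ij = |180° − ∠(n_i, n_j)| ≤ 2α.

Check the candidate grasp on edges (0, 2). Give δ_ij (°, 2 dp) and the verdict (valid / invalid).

α = atan 0.55 = 28.81°;  2α = 57.62°
edge 0: e_0 = (+3.41, -0.95);  n_0 = (-0.2684, -0.9633)
edge 2: e_2 = (-2.78, +0.90);  n_2 = (+0.3080, +0.9514)
∠(n_0, n_2) = 177.63°
δ = |180° − 177.63°| = 2.37°
2.37° ≤ 2α = 57.62°  →  valid

δ = 2.37°, valid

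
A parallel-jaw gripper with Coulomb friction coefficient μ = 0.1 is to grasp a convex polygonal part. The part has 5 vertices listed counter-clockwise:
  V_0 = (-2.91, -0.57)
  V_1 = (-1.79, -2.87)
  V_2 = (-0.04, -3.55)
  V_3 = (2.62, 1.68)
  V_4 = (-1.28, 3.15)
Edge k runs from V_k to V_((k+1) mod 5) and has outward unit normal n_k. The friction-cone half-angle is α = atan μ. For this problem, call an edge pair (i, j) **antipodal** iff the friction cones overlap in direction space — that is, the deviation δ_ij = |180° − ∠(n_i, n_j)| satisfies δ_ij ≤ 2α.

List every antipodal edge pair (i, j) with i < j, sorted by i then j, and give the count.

count = 2; pairs: (1,3), (2,4)

α = atan 0.1 = 5.71°;  2α = 11.42°
n_0 = (-0.8991, -0.4378)
n_1 = (-0.3622, -0.9321)
n_2 = (+0.8913, -0.4533)
n_3 = (+0.3527, +0.9357)
n_4 = (-0.9159, +0.4013)
  (0,1): δ = 137.20°  ·
  (0,2): δ = 52.92°  ·
  (0,3): δ = 43.38°  ·
  (0,4): δ = 130.37°  ·
  (1,2): δ = 95.72°  ·
  (1,3): δ = 0.58°  ✓
  (1,4): δ = 87.57°  ·
  (2,3): δ = 83.69°  ·
  (2,4): δ = 3.30°  ✓
  (3,4): δ = 93.01°  ·
antipodal pairs: 2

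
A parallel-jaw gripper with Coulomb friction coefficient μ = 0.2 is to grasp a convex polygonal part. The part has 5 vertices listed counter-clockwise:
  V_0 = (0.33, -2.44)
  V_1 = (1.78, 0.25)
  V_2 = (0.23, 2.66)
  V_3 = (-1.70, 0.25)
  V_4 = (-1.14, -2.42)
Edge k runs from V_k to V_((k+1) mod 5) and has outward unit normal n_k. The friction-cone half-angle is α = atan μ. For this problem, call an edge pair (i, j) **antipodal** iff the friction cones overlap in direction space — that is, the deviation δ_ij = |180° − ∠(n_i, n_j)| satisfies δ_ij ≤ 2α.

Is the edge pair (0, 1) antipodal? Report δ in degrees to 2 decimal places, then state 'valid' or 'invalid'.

α = atan 0.2 = 11.31°;  2α = 22.62°
edge 0: e_0 = (+1.45, +2.69);  n_0 = (+0.8803, -0.4745)
edge 1: e_1 = (-1.55, +2.41);  n_1 = (+0.8411, +0.5409)
∠(n_0, n_1) = 61.07°
δ = |180° − 61.07°| = 118.93°
118.93° > 2α = 22.62°  →  invalid

δ = 118.93°, invalid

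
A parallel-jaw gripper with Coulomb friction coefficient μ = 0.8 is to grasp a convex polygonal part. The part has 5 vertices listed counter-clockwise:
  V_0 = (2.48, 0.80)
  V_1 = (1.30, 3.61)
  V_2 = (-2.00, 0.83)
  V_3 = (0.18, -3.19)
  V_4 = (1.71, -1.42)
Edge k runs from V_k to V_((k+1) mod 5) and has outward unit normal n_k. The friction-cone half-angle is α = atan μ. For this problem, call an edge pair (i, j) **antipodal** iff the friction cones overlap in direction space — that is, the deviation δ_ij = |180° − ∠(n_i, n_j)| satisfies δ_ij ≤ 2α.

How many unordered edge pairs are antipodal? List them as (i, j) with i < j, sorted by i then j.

count = 6; pairs: (0,1), (0,2), (1,3), (1,4), (2,3), (2,4)

α = atan 0.8 = 38.66°;  2α = 77.32°
n_0 = (+0.9220, +0.3872)
n_1 = (-0.6443, +0.7648)
n_2 = (-0.8791, -0.4767)
n_3 = (+0.7565, -0.6540)
n_4 = (+0.9448, -0.3277)
  (0,1): δ = 72.67°  ✓
  (0,2): δ = 5.69°  ✓
  (0,3): δ = 116.38°  ·
  (0,4): δ = 138.09°  ·
  (1,2): δ = 101.64°  ·
  (1,3): δ = 9.05°  ✓
  (1,4): δ = 30.76°  ✓
  (2,3): δ = 69.31°  ✓
  (2,4): δ = 47.60°  ✓
  (3,4): δ = 158.29°  ·
antipodal pairs: 6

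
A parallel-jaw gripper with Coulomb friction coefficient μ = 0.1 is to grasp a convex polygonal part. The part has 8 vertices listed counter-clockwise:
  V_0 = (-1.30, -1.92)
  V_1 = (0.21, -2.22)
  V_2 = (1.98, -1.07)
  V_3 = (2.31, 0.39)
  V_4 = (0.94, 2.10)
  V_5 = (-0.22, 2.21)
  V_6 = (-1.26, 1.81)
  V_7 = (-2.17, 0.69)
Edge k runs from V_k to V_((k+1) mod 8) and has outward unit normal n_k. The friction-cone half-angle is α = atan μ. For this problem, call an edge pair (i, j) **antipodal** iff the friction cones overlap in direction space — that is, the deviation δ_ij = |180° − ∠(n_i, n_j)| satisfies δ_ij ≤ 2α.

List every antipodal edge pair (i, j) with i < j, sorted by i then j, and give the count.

α = atan 0.1 = 5.71°;  2α = 11.42°
n_0 = (-0.1949, -0.9808)
n_1 = (+0.5448, -0.8386)
n_2 = (+0.9754, -0.2205)
n_3 = (+0.7804, +0.6253)
n_4 = (+0.0944, +0.9955)
n_5 = (-0.3590, +0.9333)
n_6 = (-0.7761, +0.6306)
n_7 = (-0.9487, -0.3162)
  (0,1): δ = 135.75°  ·
  (0,2): δ = 91.50°  ·
  (0,3): δ = 40.06°  ·
  (0,4): δ = 5.82°  ✓
  (0,5): δ = 32.27°  ·
  (0,6): δ = 62.14°  ·
  (0,7): δ = 119.67°  ·
  (1,2): δ = 135.75°  ·
  (1,3): δ = 84.31°  ·
  (1,4): δ = 38.43°  ·
  (1,5): δ = 11.97°  ·
  (1,6): δ = 17.89°  ·
  (1,7): δ = 75.42°  ·
  (2,3): δ = 128.56°  ·
  (2,4): δ = 82.68°  ·
  (2,5): δ = 56.23°  ·
  (2,6): δ = 26.36°  ·
  (2,7): δ = 31.17°  ·
  (3,4): δ = 134.12°  ·
  (3,5): δ = 107.66°  ·
  (3,6): δ = 77.79°  ·
  (3,7): δ = 20.27°  ·
  (4,5): δ = 153.55°  ·
  (4,6): δ = 123.68°  ·
  (4,7): δ = 66.15°  ·
  (5,6): δ = 150.13°  ·
  (5,7): δ = 92.60°  ·
  (6,7): δ = 122.47°  ·
antipodal pairs: 1

count = 1; pairs: (0,4)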